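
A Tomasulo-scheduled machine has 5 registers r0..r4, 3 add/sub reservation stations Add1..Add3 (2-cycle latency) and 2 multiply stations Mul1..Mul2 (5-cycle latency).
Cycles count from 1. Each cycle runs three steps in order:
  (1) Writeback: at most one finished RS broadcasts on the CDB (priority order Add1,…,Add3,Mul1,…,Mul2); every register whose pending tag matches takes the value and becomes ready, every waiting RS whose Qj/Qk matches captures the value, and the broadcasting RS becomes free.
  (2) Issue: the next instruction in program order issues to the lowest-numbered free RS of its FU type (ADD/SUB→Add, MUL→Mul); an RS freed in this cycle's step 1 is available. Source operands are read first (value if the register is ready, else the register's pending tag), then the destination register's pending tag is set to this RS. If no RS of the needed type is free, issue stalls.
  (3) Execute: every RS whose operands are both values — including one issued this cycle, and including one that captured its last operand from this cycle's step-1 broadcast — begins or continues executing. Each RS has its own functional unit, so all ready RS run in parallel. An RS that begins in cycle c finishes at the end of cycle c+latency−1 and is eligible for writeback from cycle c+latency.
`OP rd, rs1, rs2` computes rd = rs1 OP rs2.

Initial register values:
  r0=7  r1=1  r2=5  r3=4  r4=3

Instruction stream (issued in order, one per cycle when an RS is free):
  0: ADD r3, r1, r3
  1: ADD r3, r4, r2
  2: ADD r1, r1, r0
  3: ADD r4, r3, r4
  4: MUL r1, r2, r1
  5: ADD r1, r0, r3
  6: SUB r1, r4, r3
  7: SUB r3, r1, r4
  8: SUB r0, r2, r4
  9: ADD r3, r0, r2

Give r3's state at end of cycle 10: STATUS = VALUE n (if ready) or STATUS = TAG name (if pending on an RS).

STATUS = TAG Add3

cycle 1: issue ADD r3<-Add1 // r0:7,r1:1,r2:5,r3:Add1,r4:3
cycle 2: issue ADD r3<-Add2 // r0:7,r1:1,r2:5,r3:Add2,r4:3
cycle 3: CDB Add1=5; issue ADD r1<-Add1 // r0:7,r1:Add1,r2:5,r3:Add2,r4:3
cycle 4: CDB Add2=8; issue ADD r4<-Add2 // r0:7,r1:Add1,r2:5,r3:8,r4:Add2
cycle 5: CDB Add1=8; issue MUL r1<-Mul1 // r0:7,r1:Mul1,r2:5,r3:8,r4:Add2
cycle 6: CDB Add2=11; issue ADD r1<-Add1 // r0:7,r1:Add1,r2:5,r3:8,r4:11
cycle 7: issue SUB r1<-Add2 // r0:7,r1:Add2,r2:5,r3:8,r4:11
cycle 8: CDB Add1=15; issue SUB r3<-Add1 // r0:7,r1:Add2,r2:5,r3:Add1,r4:11
cycle 9: CDB Add2=3; issue SUB r0<-Add2 // r0:Add2,r1:3,r2:5,r3:Add1,r4:11
cycle 10: CDB Mul1=40; issue ADD r3<-Add3 // r0:Add2,r1:3,r2:5,r3:Add3,r4:11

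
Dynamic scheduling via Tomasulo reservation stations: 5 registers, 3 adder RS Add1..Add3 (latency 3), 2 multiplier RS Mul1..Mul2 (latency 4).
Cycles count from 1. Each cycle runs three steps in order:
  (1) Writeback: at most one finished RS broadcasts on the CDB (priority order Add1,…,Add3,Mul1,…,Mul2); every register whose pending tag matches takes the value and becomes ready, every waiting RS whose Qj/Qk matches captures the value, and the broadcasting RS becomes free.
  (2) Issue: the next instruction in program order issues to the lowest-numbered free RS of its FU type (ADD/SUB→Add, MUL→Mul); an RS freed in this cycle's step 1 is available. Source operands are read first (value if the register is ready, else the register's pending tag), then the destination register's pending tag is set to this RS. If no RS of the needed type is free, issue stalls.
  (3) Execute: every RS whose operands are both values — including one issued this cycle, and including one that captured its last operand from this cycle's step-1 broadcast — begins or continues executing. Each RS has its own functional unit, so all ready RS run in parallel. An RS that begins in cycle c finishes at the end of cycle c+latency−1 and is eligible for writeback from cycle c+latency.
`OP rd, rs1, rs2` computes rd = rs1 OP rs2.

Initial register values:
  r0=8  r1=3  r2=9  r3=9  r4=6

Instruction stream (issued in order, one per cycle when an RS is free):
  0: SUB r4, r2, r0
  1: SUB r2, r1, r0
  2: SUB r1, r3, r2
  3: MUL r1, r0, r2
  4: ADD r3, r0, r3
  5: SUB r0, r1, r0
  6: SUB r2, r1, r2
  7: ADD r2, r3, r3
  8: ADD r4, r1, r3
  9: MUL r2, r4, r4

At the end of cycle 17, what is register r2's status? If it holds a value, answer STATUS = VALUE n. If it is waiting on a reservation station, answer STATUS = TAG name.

c1: issue SUB r4<-Add1 | r0:8,r1:3,r2:9,r3:9,r4:Add1
c2: issue SUB r2<-Add2 | r0:8,r1:3,r2:Add2,r3:9,r4:Add1
c3: issue SUB r1<-Add3 | r0:8,r1:Add3,r2:Add2,r3:9,r4:Add1
c4: CDB Add1=1; issue MUL r1<-Mul1 | r0:8,r1:Mul1,r2:Add2,r3:9,r4:1
c5: CDB Add2=-5; issue ADD r3<-Add1 | r0:8,r1:Mul1,r2:-5,r3:Add1,r4:1
c6: issue SUB r0<-Add2 | r0:Add2,r1:Mul1,r2:-5,r3:Add1,r4:1
c7: stall | r0:Add2,r1:Mul1,r2:-5,r3:Add1,r4:1
c8: CDB Add1=17; issue SUB r2<-Add1 | r0:Add2,r1:Mul1,r2:Add1,r3:17,r4:1
c9: CDB Add3=14; issue ADD r2<-Add3 | r0:Add2,r1:Mul1,r2:Add3,r3:17,r4:1
c10: CDB Mul1=-40; stall | r0:Add2,r1:-40,r2:Add3,r3:17,r4:1
c11: stall | r0:Add2,r1:-40,r2:Add3,r3:17,r4:1
c12: CDB Add3=34; issue ADD r4<-Add3 | r0:Add2,r1:-40,r2:34,r3:17,r4:Add3
c13: CDB Add1=-35; issue MUL r2<-Mul1 | r0:Add2,r1:-40,r2:Mul1,r3:17,r4:Add3
c14: CDB Add2=-48 | r0:-48,r1:-40,r2:Mul1,r3:17,r4:Add3
c15: CDB Add3=-23 | r0:-48,r1:-40,r2:Mul1,r3:17,r4:-23
c16: - | r0:-48,r1:-40,r2:Mul1,r3:17,r4:-23
c17: - | r0:-48,r1:-40,r2:Mul1,r3:17,r4:-23

STATUS = TAG Mul1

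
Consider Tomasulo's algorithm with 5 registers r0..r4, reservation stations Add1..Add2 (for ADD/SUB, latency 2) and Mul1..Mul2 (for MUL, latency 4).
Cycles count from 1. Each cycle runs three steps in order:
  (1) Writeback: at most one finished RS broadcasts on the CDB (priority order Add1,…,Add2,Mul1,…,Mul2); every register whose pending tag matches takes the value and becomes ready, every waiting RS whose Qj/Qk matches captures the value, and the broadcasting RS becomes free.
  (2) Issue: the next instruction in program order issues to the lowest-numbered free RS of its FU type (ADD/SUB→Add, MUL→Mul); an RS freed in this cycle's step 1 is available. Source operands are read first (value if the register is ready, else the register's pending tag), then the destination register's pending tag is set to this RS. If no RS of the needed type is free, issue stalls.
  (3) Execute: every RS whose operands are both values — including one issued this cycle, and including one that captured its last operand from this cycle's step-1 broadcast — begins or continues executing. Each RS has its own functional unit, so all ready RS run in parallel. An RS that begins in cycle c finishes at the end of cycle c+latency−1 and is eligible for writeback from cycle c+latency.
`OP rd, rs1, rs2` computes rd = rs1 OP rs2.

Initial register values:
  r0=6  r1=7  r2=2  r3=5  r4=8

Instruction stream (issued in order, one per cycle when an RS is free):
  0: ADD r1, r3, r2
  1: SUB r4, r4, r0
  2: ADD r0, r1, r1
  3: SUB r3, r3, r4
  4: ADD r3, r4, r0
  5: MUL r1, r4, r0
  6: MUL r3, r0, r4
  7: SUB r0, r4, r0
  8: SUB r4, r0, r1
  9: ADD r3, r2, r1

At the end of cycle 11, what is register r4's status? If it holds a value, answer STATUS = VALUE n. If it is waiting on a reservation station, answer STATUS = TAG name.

STATUS = TAG Add2

cycle 1: issue ADD r1<-Add1 // r0:6,r1:Add1,r2:2,r3:5,r4:8
cycle 2: issue SUB r4<-Add2 // r0:6,r1:Add1,r2:2,r3:5,r4:Add2
cycle 3: CDB Add1=7; issue ADD r0<-Add1 // r0:Add1,r1:7,r2:2,r3:5,r4:Add2
cycle 4: CDB Add2=2; issue SUB r3<-Add2 // r0:Add1,r1:7,r2:2,r3:Add2,r4:2
cycle 5: CDB Add1=14; issue ADD r3<-Add1 // r0:14,r1:7,r2:2,r3:Add1,r4:2
cycle 6: CDB Add2=3; issue MUL r1<-Mul1 // r0:14,r1:Mul1,r2:2,r3:Add1,r4:2
cycle 7: CDB Add1=16; issue MUL r3<-Mul2 // r0:14,r1:Mul1,r2:2,r3:Mul2,r4:2
cycle 8: issue SUB r0<-Add1 // r0:Add1,r1:Mul1,r2:2,r3:Mul2,r4:2
cycle 9: issue SUB r4<-Add2 // r0:Add1,r1:Mul1,r2:2,r3:Mul2,r4:Add2
cycle 10: CDB Add1=-12; issue ADD r3<-Add1 // r0:-12,r1:Mul1,r2:2,r3:Add1,r4:Add2
cycle 11: CDB Mul1=28 // r0:-12,r1:28,r2:2,r3:Add1,r4:Add2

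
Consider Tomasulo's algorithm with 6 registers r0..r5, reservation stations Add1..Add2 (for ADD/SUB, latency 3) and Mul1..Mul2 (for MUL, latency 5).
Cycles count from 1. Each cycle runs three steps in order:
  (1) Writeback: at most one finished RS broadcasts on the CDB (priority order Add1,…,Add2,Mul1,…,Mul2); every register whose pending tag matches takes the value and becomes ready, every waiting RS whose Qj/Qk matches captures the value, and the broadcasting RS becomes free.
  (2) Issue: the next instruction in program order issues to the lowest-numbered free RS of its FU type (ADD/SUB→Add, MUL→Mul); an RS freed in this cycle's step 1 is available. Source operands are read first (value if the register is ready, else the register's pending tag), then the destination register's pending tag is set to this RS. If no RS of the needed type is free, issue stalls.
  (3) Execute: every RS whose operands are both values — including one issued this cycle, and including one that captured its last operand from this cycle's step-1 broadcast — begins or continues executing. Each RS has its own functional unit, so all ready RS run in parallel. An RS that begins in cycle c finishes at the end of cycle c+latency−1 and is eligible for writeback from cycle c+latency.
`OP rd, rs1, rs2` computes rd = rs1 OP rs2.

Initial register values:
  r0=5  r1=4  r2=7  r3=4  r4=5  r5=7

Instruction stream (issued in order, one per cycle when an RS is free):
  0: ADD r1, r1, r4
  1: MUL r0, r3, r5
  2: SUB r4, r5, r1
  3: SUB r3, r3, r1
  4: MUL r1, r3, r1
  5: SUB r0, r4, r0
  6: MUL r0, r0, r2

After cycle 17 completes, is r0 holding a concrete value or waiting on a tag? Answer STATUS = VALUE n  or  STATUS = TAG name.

c1: issue ADD r1<-Add1 | r0:5,r1:Add1,r2:7,r3:4,r4:5,r5:7
c2: issue MUL r0<-Mul1 | r0:Mul1,r1:Add1,r2:7,r3:4,r4:5,r5:7
c3: issue SUB r4<-Add2 | r0:Mul1,r1:Add1,r2:7,r3:4,r4:Add2,r5:7
c4: CDB Add1=9; issue SUB r3<-Add1 | r0:Mul1,r1:9,r2:7,r3:Add1,r4:Add2,r5:7
c5: issue MUL r1<-Mul2 | r0:Mul1,r1:Mul2,r2:7,r3:Add1,r4:Add2,r5:7
c6: stall | r0:Mul1,r1:Mul2,r2:7,r3:Add1,r4:Add2,r5:7
c7: CDB Add1=-5; issue SUB r0<-Add1 | r0:Add1,r1:Mul2,r2:7,r3:-5,r4:Add2,r5:7
c8: CDB Add2=-2; stall | r0:Add1,r1:Mul2,r2:7,r3:-5,r4:-2,r5:7
c9: CDB Mul1=28; issue MUL r0<-Mul1 | r0:Mul1,r1:Mul2,r2:7,r3:-5,r4:-2,r5:7
c10: - | r0:Mul1,r1:Mul2,r2:7,r3:-5,r4:-2,r5:7
c11: - | r0:Mul1,r1:Mul2,r2:7,r3:-5,r4:-2,r5:7
c12: CDB Add1=-30 | r0:Mul1,r1:Mul2,r2:7,r3:-5,r4:-2,r5:7
c13: CDB Mul2=-45 | r0:Mul1,r1:-45,r2:7,r3:-5,r4:-2,r5:7
c14: - | r0:Mul1,r1:-45,r2:7,r3:-5,r4:-2,r5:7
c15: - | r0:Mul1,r1:-45,r2:7,r3:-5,r4:-2,r5:7
c16: - | r0:Mul1,r1:-45,r2:7,r3:-5,r4:-2,r5:7
c17: CDB Mul1=-210 | r0:-210,r1:-45,r2:7,r3:-5,r4:-2,r5:7

STATUS = VALUE -210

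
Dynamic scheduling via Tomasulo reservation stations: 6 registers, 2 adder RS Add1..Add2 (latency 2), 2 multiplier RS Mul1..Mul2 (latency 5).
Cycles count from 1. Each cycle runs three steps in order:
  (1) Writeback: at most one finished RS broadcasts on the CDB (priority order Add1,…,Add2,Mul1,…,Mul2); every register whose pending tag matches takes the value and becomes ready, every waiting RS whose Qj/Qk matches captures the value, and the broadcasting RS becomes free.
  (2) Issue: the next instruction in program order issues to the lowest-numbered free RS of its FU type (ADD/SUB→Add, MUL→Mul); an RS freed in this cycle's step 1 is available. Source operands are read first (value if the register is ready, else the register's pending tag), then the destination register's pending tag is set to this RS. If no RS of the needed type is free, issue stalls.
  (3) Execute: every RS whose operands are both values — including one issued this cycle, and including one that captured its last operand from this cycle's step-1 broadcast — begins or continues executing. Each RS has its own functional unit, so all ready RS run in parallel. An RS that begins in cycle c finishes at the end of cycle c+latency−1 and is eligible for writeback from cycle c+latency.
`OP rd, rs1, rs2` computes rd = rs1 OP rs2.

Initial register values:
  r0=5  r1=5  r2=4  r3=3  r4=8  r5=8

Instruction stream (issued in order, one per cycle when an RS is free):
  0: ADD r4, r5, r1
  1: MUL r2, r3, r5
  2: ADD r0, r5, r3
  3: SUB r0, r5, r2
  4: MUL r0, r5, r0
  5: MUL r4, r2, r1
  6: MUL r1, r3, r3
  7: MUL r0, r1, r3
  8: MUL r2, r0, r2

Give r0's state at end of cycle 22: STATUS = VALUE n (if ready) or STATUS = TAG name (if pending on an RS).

c1: issue ADD r4<-Add1 | r0:5,r1:5,r2:4,r3:3,r4:Add1,r5:8
c2: issue MUL r2<-Mul1 | r0:5,r1:5,r2:Mul1,r3:3,r4:Add1,r5:8
c3: CDB Add1=13; issue ADD r0<-Add1 | r0:Add1,r1:5,r2:Mul1,r3:3,r4:13,r5:8
c4: issue SUB r0<-Add2 | r0:Add2,r1:5,r2:Mul1,r3:3,r4:13,r5:8
c5: CDB Add1=11; issue MUL r0<-Mul2 | r0:Mul2,r1:5,r2:Mul1,r3:3,r4:13,r5:8
c6: stall | r0:Mul2,r1:5,r2:Mul1,r3:3,r4:13,r5:8
c7: CDB Mul1=24; issue MUL r4<-Mul1 | r0:Mul2,r1:5,r2:24,r3:3,r4:Mul1,r5:8
c8: stall | r0:Mul2,r1:5,r2:24,r3:3,r4:Mul1,r5:8
c9: CDB Add2=-16; stall | r0:Mul2,r1:5,r2:24,r3:3,r4:Mul1,r5:8
c10: stall | r0:Mul2,r1:5,r2:24,r3:3,r4:Mul1,r5:8
c11: stall | r0:Mul2,r1:5,r2:24,r3:3,r4:Mul1,r5:8
c12: CDB Mul1=120; issue MUL r1<-Mul1 | r0:Mul2,r1:Mul1,r2:24,r3:3,r4:120,r5:8
c13: stall | r0:Mul2,r1:Mul1,r2:24,r3:3,r4:120,r5:8
c14: CDB Mul2=-128; issue MUL r0<-Mul2 | r0:Mul2,r1:Mul1,r2:24,r3:3,r4:120,r5:8
c15: stall | r0:Mul2,r1:Mul1,r2:24,r3:3,r4:120,r5:8
c16: stall | r0:Mul2,r1:Mul1,r2:24,r3:3,r4:120,r5:8
c17: CDB Mul1=9; issue MUL r2<-Mul1 | r0:Mul2,r1:9,r2:Mul1,r3:3,r4:120,r5:8
c18: - | r0:Mul2,r1:9,r2:Mul1,r3:3,r4:120,r5:8
c19: - | r0:Mul2,r1:9,r2:Mul1,r3:3,r4:120,r5:8
c20: - | r0:Mul2,r1:9,r2:Mul1,r3:3,r4:120,r5:8
c21: - | r0:Mul2,r1:9,r2:Mul1,r3:3,r4:120,r5:8
c22: CDB Mul2=27 | r0:27,r1:9,r2:Mul1,r3:3,r4:120,r5:8

STATUS = VALUE 27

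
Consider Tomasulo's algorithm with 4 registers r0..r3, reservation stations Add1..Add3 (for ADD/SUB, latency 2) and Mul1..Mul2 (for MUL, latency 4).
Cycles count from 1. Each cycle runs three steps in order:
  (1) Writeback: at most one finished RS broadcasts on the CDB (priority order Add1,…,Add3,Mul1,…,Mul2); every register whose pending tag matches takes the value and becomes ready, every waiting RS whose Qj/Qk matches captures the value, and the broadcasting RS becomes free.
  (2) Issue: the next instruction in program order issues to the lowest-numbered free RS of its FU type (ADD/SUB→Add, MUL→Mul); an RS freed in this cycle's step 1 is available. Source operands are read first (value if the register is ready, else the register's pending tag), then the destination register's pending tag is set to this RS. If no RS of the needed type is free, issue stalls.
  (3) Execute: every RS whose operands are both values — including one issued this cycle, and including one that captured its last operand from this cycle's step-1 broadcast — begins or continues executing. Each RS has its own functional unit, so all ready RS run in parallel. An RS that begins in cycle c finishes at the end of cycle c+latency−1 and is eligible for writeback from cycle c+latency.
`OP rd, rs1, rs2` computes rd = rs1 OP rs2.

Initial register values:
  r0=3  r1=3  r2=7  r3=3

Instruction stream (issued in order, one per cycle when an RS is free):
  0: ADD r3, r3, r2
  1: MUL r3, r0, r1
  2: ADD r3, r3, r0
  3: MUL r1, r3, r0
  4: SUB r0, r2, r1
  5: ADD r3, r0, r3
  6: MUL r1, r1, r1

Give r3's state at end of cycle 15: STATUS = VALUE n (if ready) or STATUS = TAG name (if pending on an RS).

c1: issue ADD r3<-Add1 | r0:3,r1:3,r2:7,r3:Add1
c2: issue MUL r3<-Mul1 | r0:3,r1:3,r2:7,r3:Mul1
c3: CDB Add1=10; issue ADD r3<-Add1 | r0:3,r1:3,r2:7,r3:Add1
c4: issue MUL r1<-Mul2 | r0:3,r1:Mul2,r2:7,r3:Add1
c5: issue SUB r0<-Add2 | r0:Add2,r1:Mul2,r2:7,r3:Add1
c6: CDB Mul1=9; issue ADD r3<-Add3 | r0:Add2,r1:Mul2,r2:7,r3:Add3
c7: issue MUL r1<-Mul1 | r0:Add2,r1:Mul1,r2:7,r3:Add3
c8: CDB Add1=12 | r0:Add2,r1:Mul1,r2:7,r3:Add3
c9: - | r0:Add2,r1:Mul1,r2:7,r3:Add3
c10: - | r0:Add2,r1:Mul1,r2:7,r3:Add3
c11: - | r0:Add2,r1:Mul1,r2:7,r3:Add3
c12: CDB Mul2=36 | r0:Add2,r1:Mul1,r2:7,r3:Add3
c13: - | r0:Add2,r1:Mul1,r2:7,r3:Add3
c14: CDB Add2=-29 | r0:-29,r1:Mul1,r2:7,r3:Add3
c15: - | r0:-29,r1:Mul1,r2:7,r3:Add3

STATUS = TAG Add3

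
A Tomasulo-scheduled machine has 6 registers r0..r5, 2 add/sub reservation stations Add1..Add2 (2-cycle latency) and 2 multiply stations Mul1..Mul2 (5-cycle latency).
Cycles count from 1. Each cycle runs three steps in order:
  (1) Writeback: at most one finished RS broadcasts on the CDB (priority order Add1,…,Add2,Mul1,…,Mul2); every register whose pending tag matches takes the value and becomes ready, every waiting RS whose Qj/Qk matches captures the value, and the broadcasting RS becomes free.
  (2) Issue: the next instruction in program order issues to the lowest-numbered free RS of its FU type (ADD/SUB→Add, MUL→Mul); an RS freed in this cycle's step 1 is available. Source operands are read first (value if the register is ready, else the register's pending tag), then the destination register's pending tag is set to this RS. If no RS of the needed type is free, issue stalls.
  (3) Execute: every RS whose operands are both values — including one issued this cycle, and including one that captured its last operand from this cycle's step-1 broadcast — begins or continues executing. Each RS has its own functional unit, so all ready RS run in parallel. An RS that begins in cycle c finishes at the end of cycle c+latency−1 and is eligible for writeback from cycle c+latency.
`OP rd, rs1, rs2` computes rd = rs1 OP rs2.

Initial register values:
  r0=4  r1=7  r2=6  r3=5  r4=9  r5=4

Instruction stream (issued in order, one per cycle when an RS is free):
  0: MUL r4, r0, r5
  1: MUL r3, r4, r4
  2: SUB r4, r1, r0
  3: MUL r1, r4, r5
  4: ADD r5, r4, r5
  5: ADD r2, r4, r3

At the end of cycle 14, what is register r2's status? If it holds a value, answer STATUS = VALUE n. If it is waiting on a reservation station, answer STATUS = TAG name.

STATUS = VALUE 259

cycle 1: issue MUL r4<-Mul1 // r0:4,r1:7,r2:6,r3:5,r4:Mul1,r5:4
cycle 2: issue MUL r3<-Mul2 // r0:4,r1:7,r2:6,r3:Mul2,r4:Mul1,r5:4
cycle 3: issue SUB r4<-Add1 // r0:4,r1:7,r2:6,r3:Mul2,r4:Add1,r5:4
cycle 4: stall // r0:4,r1:7,r2:6,r3:Mul2,r4:Add1,r5:4
cycle 5: CDB Add1=3; stall // r0:4,r1:7,r2:6,r3:Mul2,r4:3,r5:4
cycle 6: CDB Mul1=16; issue MUL r1<-Mul1 // r0:4,r1:Mul1,r2:6,r3:Mul2,r4:3,r5:4
cycle 7: issue ADD r5<-Add1 // r0:4,r1:Mul1,r2:6,r3:Mul2,r4:3,r5:Add1
cycle 8: issue ADD r2<-Add2 // r0:4,r1:Mul1,r2:Add2,r3:Mul2,r4:3,r5:Add1
cycle 9: CDB Add1=7 // r0:4,r1:Mul1,r2:Add2,r3:Mul2,r4:3,r5:7
cycle 10: - // r0:4,r1:Mul1,r2:Add2,r3:Mul2,r4:3,r5:7
cycle 11: CDB Mul1=12 // r0:4,r1:12,r2:Add2,r3:Mul2,r4:3,r5:7
cycle 12: CDB Mul2=256 // r0:4,r1:12,r2:Add2,r3:256,r4:3,r5:7
cycle 13: - // r0:4,r1:12,r2:Add2,r3:256,r4:3,r5:7
cycle 14: CDB Add2=259 // r0:4,r1:12,r2:259,r3:256,r4:3,r5:7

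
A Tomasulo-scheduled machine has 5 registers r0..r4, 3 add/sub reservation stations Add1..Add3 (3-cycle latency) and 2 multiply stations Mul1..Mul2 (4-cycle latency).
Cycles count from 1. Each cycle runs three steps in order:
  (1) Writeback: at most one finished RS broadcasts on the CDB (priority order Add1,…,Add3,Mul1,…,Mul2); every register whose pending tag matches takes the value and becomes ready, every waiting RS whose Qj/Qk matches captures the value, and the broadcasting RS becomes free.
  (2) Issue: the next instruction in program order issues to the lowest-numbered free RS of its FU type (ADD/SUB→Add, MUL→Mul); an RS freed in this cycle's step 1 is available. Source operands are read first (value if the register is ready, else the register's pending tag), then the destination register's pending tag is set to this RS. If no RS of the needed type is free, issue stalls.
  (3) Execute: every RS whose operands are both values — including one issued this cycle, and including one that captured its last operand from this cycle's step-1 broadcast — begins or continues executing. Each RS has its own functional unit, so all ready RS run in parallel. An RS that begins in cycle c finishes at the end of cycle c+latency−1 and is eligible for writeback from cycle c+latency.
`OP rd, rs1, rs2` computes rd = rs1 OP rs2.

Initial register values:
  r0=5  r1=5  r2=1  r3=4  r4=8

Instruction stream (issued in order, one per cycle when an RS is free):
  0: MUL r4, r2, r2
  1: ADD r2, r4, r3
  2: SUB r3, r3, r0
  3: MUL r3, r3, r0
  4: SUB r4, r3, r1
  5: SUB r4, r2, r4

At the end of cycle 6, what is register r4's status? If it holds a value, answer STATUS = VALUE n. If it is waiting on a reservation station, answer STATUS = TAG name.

cycle 1: issue MUL r4<-Mul1 // r0:5,r1:5,r2:1,r3:4,r4:Mul1
cycle 2: issue ADD r2<-Add1 // r0:5,r1:5,r2:Add1,r3:4,r4:Mul1
cycle 3: issue SUB r3<-Add2 // r0:5,r1:5,r2:Add1,r3:Add2,r4:Mul1
cycle 4: issue MUL r3<-Mul2 // r0:5,r1:5,r2:Add1,r3:Mul2,r4:Mul1
cycle 5: CDB Mul1=1; issue SUB r4<-Add3 // r0:5,r1:5,r2:Add1,r3:Mul2,r4:Add3
cycle 6: CDB Add2=-1; issue SUB r4<-Add2 // r0:5,r1:5,r2:Add1,r3:Mul2,r4:Add2

STATUS = TAG Add2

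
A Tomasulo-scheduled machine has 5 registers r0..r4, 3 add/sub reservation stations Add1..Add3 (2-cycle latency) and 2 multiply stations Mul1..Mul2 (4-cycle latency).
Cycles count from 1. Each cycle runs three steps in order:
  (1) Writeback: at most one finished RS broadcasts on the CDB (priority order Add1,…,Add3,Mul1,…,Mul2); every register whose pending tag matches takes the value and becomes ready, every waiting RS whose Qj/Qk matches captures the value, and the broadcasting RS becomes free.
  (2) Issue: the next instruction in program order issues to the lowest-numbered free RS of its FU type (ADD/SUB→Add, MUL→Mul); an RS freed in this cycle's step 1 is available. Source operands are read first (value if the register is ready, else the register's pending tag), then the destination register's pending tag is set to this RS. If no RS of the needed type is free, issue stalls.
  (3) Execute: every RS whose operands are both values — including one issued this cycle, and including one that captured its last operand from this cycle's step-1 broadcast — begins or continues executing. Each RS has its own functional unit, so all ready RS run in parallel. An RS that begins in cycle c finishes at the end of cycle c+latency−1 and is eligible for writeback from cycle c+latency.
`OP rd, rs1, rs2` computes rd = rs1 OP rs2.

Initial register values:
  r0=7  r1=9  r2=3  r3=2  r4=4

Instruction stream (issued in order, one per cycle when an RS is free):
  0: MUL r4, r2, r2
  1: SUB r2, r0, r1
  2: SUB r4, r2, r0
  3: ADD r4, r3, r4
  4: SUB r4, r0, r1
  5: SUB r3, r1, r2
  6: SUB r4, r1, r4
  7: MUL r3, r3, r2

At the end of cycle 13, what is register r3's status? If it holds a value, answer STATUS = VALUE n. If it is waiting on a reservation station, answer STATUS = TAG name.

STATUS = VALUE -22

cycle 1: issue MUL r4<-Mul1 // r0:7,r1:9,r2:3,r3:2,r4:Mul1
cycle 2: issue SUB r2<-Add1 // r0:7,r1:9,r2:Add1,r3:2,r4:Mul1
cycle 3: issue SUB r4<-Add2 // r0:7,r1:9,r2:Add1,r3:2,r4:Add2
cycle 4: CDB Add1=-2; issue ADD r4<-Add1 // r0:7,r1:9,r2:-2,r3:2,r4:Add1
cycle 5: CDB Mul1=9; issue SUB r4<-Add3 // r0:7,r1:9,r2:-2,r3:2,r4:Add3
cycle 6: CDB Add2=-9; issue SUB r3<-Add2 // r0:7,r1:9,r2:-2,r3:Add2,r4:Add3
cycle 7: CDB Add3=-2; issue SUB r4<-Add3 // r0:7,r1:9,r2:-2,r3:Add2,r4:Add3
cycle 8: CDB Add1=-7; issue MUL r3<-Mul1 // r0:7,r1:9,r2:-2,r3:Mul1,r4:Add3
cycle 9: CDB Add2=11 // r0:7,r1:9,r2:-2,r3:Mul1,r4:Add3
cycle 10: CDB Add3=11 // r0:7,r1:9,r2:-2,r3:Mul1,r4:11
cycle 11: - // r0:7,r1:9,r2:-2,r3:Mul1,r4:11
cycle 12: - // r0:7,r1:9,r2:-2,r3:Mul1,r4:11
cycle 13: CDB Mul1=-22 // r0:7,r1:9,r2:-2,r3:-22,r4:11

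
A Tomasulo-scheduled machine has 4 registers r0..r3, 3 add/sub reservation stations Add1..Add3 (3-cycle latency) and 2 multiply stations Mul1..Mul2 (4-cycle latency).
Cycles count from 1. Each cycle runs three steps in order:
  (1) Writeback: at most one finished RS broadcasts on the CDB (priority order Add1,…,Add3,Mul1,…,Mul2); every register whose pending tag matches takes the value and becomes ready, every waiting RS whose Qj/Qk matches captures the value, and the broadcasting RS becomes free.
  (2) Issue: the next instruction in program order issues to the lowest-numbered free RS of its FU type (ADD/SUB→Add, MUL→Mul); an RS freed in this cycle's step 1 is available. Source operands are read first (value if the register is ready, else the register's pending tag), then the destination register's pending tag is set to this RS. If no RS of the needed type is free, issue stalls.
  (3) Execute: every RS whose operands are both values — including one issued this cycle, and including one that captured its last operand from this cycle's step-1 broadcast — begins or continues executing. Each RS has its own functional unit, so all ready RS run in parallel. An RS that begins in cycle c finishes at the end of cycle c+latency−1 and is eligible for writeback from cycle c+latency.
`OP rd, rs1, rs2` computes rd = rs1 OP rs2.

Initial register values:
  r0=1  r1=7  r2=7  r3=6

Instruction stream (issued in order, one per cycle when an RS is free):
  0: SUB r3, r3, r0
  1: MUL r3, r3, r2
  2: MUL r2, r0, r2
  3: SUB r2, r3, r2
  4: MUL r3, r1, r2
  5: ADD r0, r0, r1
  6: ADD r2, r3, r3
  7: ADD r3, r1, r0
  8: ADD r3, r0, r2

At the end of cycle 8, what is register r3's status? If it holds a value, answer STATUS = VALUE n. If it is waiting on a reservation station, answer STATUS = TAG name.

  c1: issue SUB r3<-Add1  regs: r0:1,r1:7,r2:7,r3:Add1
  c2: issue MUL r3<-Mul1  regs: r0:1,r1:7,r2:7,r3:Mul1
  c3: issue MUL r2<-Mul2  regs: r0:1,r1:7,r2:Mul2,r3:Mul1
  c4: CDB Add1=5; issue SUB r2<-Add1  regs: r0:1,r1:7,r2:Add1,r3:Mul1
  c5: stall  regs: r0:1,r1:7,r2:Add1,r3:Mul1
  c6: stall  regs: r0:1,r1:7,r2:Add1,r3:Mul1
  c7: CDB Mul2=7; issue MUL r3<-Mul2  regs: r0:1,r1:7,r2:Add1,r3:Mul2
  c8: CDB Mul1=35; issue ADD r0<-Add2  regs: r0:Add2,r1:7,r2:Add1,r3:Mul2

STATUS = TAG Mul2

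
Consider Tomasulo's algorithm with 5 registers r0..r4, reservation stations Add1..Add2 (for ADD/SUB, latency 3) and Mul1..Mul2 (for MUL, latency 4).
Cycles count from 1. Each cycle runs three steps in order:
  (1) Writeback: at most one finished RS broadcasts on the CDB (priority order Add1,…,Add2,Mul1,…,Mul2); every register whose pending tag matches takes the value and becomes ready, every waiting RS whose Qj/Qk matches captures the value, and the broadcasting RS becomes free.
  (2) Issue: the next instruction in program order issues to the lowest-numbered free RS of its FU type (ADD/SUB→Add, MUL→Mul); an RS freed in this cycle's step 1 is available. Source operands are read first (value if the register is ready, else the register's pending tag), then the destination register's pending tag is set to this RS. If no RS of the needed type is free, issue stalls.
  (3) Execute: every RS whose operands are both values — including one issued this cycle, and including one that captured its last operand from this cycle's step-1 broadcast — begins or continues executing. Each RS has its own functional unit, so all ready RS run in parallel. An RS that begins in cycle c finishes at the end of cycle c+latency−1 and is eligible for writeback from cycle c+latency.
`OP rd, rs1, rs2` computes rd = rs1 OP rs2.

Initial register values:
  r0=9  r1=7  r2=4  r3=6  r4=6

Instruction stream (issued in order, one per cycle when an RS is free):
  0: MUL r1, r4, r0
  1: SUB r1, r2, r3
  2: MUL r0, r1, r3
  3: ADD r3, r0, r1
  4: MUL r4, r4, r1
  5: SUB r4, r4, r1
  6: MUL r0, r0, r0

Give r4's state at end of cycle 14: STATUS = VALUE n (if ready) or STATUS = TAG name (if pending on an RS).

c1: issue MUL r1<-Mul1 | r0:9,r1:Mul1,r2:4,r3:6,r4:6
c2: issue SUB r1<-Add1 | r0:9,r1:Add1,r2:4,r3:6,r4:6
c3: issue MUL r0<-Mul2 | r0:Mul2,r1:Add1,r2:4,r3:6,r4:6
c4: issue ADD r3<-Add2 | r0:Mul2,r1:Add1,r2:4,r3:Add2,r4:6
c5: CDB Add1=-2; stall | r0:Mul2,r1:-2,r2:4,r3:Add2,r4:6
c6: CDB Mul1=54; issue MUL r4<-Mul1 | r0:Mul2,r1:-2,r2:4,r3:Add2,r4:Mul1
c7: issue SUB r4<-Add1 | r0:Mul2,r1:-2,r2:4,r3:Add2,r4:Add1
c8: stall | r0:Mul2,r1:-2,r2:4,r3:Add2,r4:Add1
c9: CDB Mul2=-12; issue MUL r0<-Mul2 | r0:Mul2,r1:-2,r2:4,r3:Add2,r4:Add1
c10: CDB Mul1=-12 | r0:Mul2,r1:-2,r2:4,r3:Add2,r4:Add1
c11: - | r0:Mul2,r1:-2,r2:4,r3:Add2,r4:Add1
c12: CDB Add2=-14 | r0:Mul2,r1:-2,r2:4,r3:-14,r4:Add1
c13: CDB Add1=-10 | r0:Mul2,r1:-2,r2:4,r3:-14,r4:-10
c14: CDB Mul2=144 | r0:144,r1:-2,r2:4,r3:-14,r4:-10

STATUS = VALUE -10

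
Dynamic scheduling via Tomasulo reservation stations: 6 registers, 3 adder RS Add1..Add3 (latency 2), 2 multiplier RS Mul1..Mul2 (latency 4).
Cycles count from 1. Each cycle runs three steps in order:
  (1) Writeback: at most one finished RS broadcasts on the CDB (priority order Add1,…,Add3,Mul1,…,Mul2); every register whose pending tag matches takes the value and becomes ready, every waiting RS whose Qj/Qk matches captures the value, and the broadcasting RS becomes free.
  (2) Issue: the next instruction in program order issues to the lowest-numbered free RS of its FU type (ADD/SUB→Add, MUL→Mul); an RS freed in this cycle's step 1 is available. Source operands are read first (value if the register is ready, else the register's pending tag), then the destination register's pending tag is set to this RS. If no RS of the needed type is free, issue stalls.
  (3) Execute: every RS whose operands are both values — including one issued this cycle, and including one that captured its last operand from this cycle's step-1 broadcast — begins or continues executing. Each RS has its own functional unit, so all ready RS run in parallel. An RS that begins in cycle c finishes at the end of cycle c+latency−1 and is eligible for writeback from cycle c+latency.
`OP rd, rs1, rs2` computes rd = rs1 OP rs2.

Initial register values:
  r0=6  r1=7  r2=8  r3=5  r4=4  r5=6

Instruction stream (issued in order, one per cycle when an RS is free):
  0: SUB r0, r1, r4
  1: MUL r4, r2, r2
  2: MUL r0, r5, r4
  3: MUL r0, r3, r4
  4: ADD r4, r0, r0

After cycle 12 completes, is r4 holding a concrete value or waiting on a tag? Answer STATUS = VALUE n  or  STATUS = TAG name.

cycle 1: issue SUB r0<-Add1 // r0:Add1,r1:7,r2:8,r3:5,r4:4,r5:6
cycle 2: issue MUL r4<-Mul1 // r0:Add1,r1:7,r2:8,r3:5,r4:Mul1,r5:6
cycle 3: CDB Add1=3; issue MUL r0<-Mul2 // r0:Mul2,r1:7,r2:8,r3:5,r4:Mul1,r5:6
cycle 4: stall // r0:Mul2,r1:7,r2:8,r3:5,r4:Mul1,r5:6
cycle 5: stall // r0:Mul2,r1:7,r2:8,r3:5,r4:Mul1,r5:6
cycle 6: CDB Mul1=64; issue MUL r0<-Mul1 // r0:Mul1,r1:7,r2:8,r3:5,r4:64,r5:6
cycle 7: issue ADD r4<-Add1 // r0:Mul1,r1:7,r2:8,r3:5,r4:Add1,r5:6
cycle 8: - // r0:Mul1,r1:7,r2:8,r3:5,r4:Add1,r5:6
cycle 9: - // r0:Mul1,r1:7,r2:8,r3:5,r4:Add1,r5:6
cycle 10: CDB Mul1=320 // r0:320,r1:7,r2:8,r3:5,r4:Add1,r5:6
cycle 11: CDB Mul2=384 // r0:320,r1:7,r2:8,r3:5,r4:Add1,r5:6
cycle 12: CDB Add1=640 // r0:320,r1:7,r2:8,r3:5,r4:640,r5:6

STATUS = VALUE 640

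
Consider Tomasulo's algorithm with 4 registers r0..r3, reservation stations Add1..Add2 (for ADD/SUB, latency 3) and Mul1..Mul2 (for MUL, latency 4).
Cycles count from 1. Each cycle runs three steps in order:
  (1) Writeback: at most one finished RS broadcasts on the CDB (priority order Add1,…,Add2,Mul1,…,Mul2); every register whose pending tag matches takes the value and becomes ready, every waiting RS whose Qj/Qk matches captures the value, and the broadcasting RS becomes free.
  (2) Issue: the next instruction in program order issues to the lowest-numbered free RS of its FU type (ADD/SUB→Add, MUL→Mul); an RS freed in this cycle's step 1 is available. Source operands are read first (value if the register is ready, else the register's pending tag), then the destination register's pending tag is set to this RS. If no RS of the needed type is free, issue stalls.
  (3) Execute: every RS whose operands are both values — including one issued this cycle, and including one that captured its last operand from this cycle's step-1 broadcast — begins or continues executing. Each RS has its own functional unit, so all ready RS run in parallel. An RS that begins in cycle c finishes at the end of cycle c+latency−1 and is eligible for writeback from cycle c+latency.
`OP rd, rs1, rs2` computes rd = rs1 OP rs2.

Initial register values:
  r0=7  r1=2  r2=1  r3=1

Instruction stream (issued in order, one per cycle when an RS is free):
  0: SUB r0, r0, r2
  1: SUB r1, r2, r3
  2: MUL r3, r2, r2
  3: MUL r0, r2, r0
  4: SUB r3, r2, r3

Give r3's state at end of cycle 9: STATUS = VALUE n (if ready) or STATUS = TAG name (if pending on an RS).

c1: issue SUB r0<-Add1 | r0:Add1,r1:2,r2:1,r3:1
c2: issue SUB r1<-Add2 | r0:Add1,r1:Add2,r2:1,r3:1
c3: issue MUL r3<-Mul1 | r0:Add1,r1:Add2,r2:1,r3:Mul1
c4: CDB Add1=6; issue MUL r0<-Mul2 | r0:Mul2,r1:Add2,r2:1,r3:Mul1
c5: CDB Add2=0; issue SUB r3<-Add1 | r0:Mul2,r1:0,r2:1,r3:Add1
c6: - | r0:Mul2,r1:0,r2:1,r3:Add1
c7: CDB Mul1=1 | r0:Mul2,r1:0,r2:1,r3:Add1
c8: CDB Mul2=6 | r0:6,r1:0,r2:1,r3:Add1
c9: - | r0:6,r1:0,r2:1,r3:Add1

STATUS = TAG Add1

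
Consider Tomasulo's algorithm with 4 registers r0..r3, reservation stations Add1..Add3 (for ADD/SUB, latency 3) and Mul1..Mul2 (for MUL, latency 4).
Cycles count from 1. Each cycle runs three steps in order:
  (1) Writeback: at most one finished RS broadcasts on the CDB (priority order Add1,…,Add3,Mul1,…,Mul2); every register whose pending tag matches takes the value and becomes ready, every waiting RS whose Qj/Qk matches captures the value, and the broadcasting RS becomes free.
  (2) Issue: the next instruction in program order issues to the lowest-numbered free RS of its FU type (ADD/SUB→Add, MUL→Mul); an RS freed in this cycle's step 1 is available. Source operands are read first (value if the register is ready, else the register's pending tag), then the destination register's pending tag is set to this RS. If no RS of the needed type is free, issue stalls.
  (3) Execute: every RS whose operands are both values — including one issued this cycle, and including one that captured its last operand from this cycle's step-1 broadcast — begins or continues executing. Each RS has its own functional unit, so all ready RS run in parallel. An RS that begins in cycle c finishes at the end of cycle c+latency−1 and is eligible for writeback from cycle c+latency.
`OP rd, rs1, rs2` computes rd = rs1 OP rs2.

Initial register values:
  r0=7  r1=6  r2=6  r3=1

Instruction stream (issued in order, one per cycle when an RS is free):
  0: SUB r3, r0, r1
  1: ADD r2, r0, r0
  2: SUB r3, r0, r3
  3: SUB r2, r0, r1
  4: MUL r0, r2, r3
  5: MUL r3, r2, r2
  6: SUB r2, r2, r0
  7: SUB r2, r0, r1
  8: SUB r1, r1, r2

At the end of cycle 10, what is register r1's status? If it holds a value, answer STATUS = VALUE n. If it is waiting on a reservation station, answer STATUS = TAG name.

  c1: issue SUB r3<-Add1  regs: r0:7,r1:6,r2:6,r3:Add1
  c2: issue ADD r2<-Add2  regs: r0:7,r1:6,r2:Add2,r3:Add1
  c3: issue SUB r3<-Add3  regs: r0:7,r1:6,r2:Add2,r3:Add3
  c4: CDB Add1=1; issue SUB r2<-Add1  regs: r0:7,r1:6,r2:Add1,r3:Add3
  c5: CDB Add2=14; issue MUL r0<-Mul1  regs: r0:Mul1,r1:6,r2:Add1,r3:Add3
  c6: issue MUL r3<-Mul2  regs: r0:Mul1,r1:6,r2:Add1,r3:Mul2
  c7: CDB Add1=1; issue SUB r2<-Add1  regs: r0:Mul1,r1:6,r2:Add1,r3:Mul2
  c8: CDB Add3=6; issue SUB r2<-Add2  regs: r0:Mul1,r1:6,r2:Add2,r3:Mul2
  c9: issue SUB r1<-Add3  regs: r0:Mul1,r1:Add3,r2:Add2,r3:Mul2
  c10: -  regs: r0:Mul1,r1:Add3,r2:Add2,r3:Mul2

STATUS = TAG Add3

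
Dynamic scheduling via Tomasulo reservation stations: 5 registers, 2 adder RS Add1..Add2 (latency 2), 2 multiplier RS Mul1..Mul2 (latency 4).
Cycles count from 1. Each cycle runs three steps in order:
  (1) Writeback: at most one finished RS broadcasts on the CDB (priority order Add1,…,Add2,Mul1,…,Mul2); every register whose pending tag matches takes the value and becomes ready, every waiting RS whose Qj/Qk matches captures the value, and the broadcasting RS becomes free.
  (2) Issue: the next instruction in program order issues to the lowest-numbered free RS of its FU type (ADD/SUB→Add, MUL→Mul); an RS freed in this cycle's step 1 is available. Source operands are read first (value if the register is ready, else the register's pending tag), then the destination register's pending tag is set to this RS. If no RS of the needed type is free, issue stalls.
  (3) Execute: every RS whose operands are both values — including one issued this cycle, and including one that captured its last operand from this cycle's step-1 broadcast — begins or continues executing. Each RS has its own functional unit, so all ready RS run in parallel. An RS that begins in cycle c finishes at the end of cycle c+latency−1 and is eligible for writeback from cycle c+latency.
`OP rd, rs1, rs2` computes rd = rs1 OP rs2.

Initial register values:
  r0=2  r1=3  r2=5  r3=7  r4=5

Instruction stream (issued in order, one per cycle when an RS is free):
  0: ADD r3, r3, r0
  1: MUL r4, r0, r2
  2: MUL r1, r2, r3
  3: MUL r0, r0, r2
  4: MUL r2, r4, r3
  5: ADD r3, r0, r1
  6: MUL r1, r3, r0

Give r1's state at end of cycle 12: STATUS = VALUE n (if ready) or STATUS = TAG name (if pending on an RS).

STATUS = TAG Mul1

cycle 1: issue ADD r3<-Add1 // r0:2,r1:3,r2:5,r3:Add1,r4:5
cycle 2: issue MUL r4<-Mul1 // r0:2,r1:3,r2:5,r3:Add1,r4:Mul1
cycle 3: CDB Add1=9; issue MUL r1<-Mul2 // r0:2,r1:Mul2,r2:5,r3:9,r4:Mul1
cycle 4: stall // r0:2,r1:Mul2,r2:5,r3:9,r4:Mul1
cycle 5: stall // r0:2,r1:Mul2,r2:5,r3:9,r4:Mul1
cycle 6: CDB Mul1=10; issue MUL r0<-Mul1 // r0:Mul1,r1:Mul2,r2:5,r3:9,r4:10
cycle 7: CDB Mul2=45; issue MUL r2<-Mul2 // r0:Mul1,r1:45,r2:Mul2,r3:9,r4:10
cycle 8: issue ADD r3<-Add1 // r0:Mul1,r1:45,r2:Mul2,r3:Add1,r4:10
cycle 9: stall // r0:Mul1,r1:45,r2:Mul2,r3:Add1,r4:10
cycle 10: CDB Mul1=10; issue MUL r1<-Mul1 // r0:10,r1:Mul1,r2:Mul2,r3:Add1,r4:10
cycle 11: CDB Mul2=90 // r0:10,r1:Mul1,r2:90,r3:Add1,r4:10
cycle 12: CDB Add1=55 // r0:10,r1:Mul1,r2:90,r3:55,r4:10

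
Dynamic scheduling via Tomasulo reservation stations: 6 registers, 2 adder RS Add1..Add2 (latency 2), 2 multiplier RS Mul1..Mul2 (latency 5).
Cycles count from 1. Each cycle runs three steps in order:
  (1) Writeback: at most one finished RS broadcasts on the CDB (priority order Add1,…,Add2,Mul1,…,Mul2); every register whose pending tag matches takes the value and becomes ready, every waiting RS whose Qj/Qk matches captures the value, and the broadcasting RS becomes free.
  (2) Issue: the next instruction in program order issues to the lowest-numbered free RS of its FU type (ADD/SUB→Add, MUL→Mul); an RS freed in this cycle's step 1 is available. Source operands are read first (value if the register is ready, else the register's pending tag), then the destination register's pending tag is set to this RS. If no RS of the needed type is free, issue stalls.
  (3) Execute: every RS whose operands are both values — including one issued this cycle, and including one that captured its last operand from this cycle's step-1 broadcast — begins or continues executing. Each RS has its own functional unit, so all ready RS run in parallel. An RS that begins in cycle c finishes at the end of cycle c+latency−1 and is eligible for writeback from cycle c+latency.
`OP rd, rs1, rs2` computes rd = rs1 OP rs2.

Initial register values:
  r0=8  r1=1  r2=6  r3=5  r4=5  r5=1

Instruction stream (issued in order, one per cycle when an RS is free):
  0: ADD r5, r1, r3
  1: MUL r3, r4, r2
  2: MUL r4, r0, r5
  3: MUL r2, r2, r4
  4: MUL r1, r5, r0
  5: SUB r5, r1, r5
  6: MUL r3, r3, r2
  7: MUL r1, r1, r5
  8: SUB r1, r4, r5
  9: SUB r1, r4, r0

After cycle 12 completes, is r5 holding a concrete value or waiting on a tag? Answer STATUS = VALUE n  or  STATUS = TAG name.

STATUS = TAG Add1

cycle 1: issue ADD r5<-Add1 // r0:8,r1:1,r2:6,r3:5,r4:5,r5:Add1
cycle 2: issue MUL r3<-Mul1 // r0:8,r1:1,r2:6,r3:Mul1,r4:5,r5:Add1
cycle 3: CDB Add1=6; issue MUL r4<-Mul2 // r0:8,r1:1,r2:6,r3:Mul1,r4:Mul2,r5:6
cycle 4: stall // r0:8,r1:1,r2:6,r3:Mul1,r4:Mul2,r5:6
cycle 5: stall // r0:8,r1:1,r2:6,r3:Mul1,r4:Mul2,r5:6
cycle 6: stall // r0:8,r1:1,r2:6,r3:Mul1,r4:Mul2,r5:6
cycle 7: CDB Mul1=30; issue MUL r2<-Mul1 // r0:8,r1:1,r2:Mul1,r3:30,r4:Mul2,r5:6
cycle 8: CDB Mul2=48; issue MUL r1<-Mul2 // r0:8,r1:Mul2,r2:Mul1,r3:30,r4:48,r5:6
cycle 9: issue SUB r5<-Add1 // r0:8,r1:Mul2,r2:Mul1,r3:30,r4:48,r5:Add1
cycle 10: stall // r0:8,r1:Mul2,r2:Mul1,r3:30,r4:48,r5:Add1
cycle 11: stall // r0:8,r1:Mul2,r2:Mul1,r3:30,r4:48,r5:Add1
cycle 12: stall // r0:8,r1:Mul2,r2:Mul1,r3:30,r4:48,r5:Add1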